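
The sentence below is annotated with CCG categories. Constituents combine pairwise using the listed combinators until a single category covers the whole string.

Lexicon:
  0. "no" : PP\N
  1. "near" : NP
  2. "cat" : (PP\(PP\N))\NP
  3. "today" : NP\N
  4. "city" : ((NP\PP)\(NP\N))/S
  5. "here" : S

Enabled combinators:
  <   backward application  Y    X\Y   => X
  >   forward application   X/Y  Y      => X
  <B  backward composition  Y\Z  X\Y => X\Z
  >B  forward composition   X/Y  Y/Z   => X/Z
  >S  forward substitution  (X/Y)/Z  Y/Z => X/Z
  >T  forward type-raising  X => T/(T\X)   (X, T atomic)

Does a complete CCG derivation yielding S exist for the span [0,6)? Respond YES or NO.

PP\N NP (PP\(PP\N))\NP NP\N ((NP\PP)\(NP\N))/S S
CKY chart[0,6] = {N/(N\NP), NP, NP/(NP\NP), PP/(PP\NP), S/(S\NP)}; S ∉ chart

NO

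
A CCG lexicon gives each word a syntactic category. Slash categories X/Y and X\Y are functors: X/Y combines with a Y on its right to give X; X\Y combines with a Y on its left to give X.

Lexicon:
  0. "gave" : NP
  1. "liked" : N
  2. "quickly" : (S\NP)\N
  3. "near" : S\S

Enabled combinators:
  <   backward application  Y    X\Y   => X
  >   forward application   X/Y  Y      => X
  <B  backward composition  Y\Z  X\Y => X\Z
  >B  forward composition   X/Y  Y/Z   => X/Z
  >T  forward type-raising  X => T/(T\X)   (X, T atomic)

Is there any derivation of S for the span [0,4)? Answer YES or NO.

[0,4] S   >
  [0,1] S/(S\NP)   >T
    [0,1] "gave" : NP
  [1,4] S\NP   <B
    [1,3] S\NP   <
      [1,2] "liked" : N
      [2,3] "quickly" : (S\NP)\N
    [3,4] "near" : S\S

YES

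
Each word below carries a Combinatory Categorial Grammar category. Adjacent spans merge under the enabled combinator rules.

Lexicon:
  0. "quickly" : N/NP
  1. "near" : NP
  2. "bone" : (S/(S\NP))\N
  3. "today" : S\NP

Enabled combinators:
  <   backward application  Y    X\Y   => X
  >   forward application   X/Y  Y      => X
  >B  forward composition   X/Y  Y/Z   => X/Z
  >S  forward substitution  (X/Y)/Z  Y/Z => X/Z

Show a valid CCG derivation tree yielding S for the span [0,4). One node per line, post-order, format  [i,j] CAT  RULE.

[0,4] S   >
  [0,3] S/(S\NP)   <
    [0,2] N   >
      [0,1] "quickly" : N/NP
      [1,2] "near" : NP
    [2,3] "bone" : (S/(S\NP))\N
  [3,4] "today" : S\NP

[0,1] N/NP  lex  "quickly"
[1,2] NP  lex  "near"
[0,2] N  >  k=1
[2,3] (S/(S\NP))\N  lex  "bone"
[0,3] S/(S\NP)  <  k=2
[3,4] S\NP  lex  "today"
[0,4] S  >  k=3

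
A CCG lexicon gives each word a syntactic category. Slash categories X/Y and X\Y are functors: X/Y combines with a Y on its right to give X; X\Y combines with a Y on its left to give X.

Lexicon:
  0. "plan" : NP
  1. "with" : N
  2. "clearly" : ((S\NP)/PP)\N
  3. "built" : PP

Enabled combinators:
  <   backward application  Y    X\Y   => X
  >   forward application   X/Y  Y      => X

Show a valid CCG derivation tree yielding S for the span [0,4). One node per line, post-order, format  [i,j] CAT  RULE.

[0,4] S   <
  [0,1] "plan" : NP
  [1,4] S\NP   >
    [1,3] (S\NP)/PP   <
      [1,2] "with" : N
      [2,3] "clearly" : ((S\NP)/PP)\N
    [3,4] "built" : PP

[0,1] NP  lex  "plan"
[1,2] N  lex  "with"
[2,3] ((S\NP)/PP)\N  lex  "clearly"
[1,3] (S\NP)/PP  <  k=2
[3,4] PP  lex  "built"
[1,4] S\NP  >  k=3
[0,4] S  <  k=1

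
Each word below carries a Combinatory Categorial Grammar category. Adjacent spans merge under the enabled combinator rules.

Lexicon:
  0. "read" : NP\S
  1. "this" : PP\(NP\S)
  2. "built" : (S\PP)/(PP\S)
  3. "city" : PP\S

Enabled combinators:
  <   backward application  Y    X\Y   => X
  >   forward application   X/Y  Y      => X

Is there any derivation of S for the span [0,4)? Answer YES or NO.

[0,4] S   <
  [0,2] PP   <
    [0,1] "read" : NP\S
    [1,2] "this" : PP\(NP\S)
  [2,4] S\PP   >
    [2,3] "built" : (S\PP)/(PP\S)
    [3,4] "city" : PP\S

YES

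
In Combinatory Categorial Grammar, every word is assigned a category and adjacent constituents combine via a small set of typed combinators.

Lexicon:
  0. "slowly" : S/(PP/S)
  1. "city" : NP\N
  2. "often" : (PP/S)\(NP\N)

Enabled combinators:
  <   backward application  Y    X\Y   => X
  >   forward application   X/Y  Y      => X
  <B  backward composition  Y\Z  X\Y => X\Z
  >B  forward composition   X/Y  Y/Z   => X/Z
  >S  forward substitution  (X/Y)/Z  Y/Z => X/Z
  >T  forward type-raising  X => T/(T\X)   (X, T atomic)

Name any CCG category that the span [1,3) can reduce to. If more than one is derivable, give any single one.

[0,3] S   >
  [0,1] "slowly" : S/(PP/S)
  [1,3] PP/S   <
    [1,2] "city" : NP\N
    [2,3] "often" : (PP/S)\(NP\N)

PP/S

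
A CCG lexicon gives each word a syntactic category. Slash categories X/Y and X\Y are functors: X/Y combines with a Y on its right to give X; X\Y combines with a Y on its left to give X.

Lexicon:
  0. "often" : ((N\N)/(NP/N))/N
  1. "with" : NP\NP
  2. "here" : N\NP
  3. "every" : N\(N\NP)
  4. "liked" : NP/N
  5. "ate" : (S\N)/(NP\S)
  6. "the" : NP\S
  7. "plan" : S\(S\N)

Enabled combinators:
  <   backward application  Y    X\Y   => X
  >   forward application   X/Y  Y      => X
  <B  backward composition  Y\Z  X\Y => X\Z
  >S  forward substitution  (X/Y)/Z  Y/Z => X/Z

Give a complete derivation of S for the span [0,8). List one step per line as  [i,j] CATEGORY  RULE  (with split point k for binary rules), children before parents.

[0,8] S   <
  [0,7] S\N   <B
    [0,5] N\N   >
      [0,4] (N\N)/(NP/N)   >
        [0,1] "often" : ((N\N)/(NP/N))/N
        [1,4] N   <
          [1,3] N\NP   <B
            [1,2] "with" : NP\NP
            [2,3] "here" : N\NP
          [3,4] "every" : N\(N\NP)
      [4,5] "liked" : NP/N
    [5,7] S\N   >
      [5,6] "ate" : (S\N)/(NP\S)
      [6,7] "the" : NP\S
  [7,8] "plan" : S\(S\N)

[0,1] ((N\N)/(NP/N))/N  lex  "often"
[1,2] NP\NP  lex  "with"
[2,3] N\NP  lex  "here"
[1,3] N\NP  <B  k=2
[3,4] N\(N\NP)  lex  "every"
[1,4] N  <  k=3
[0,4] (N\N)/(NP/N)  >  k=1
[4,5] NP/N  lex  "liked"
[0,5] N\N  >  k=4
[5,6] (S\N)/(NP\S)  lex  "ate"
[6,7] NP\S  lex  "the"
[5,7] S\N  >  k=6
[0,7] S\N  <B  k=5
[7,8] S\(S\N)  lex  "plan"
[0,8] S  <  k=7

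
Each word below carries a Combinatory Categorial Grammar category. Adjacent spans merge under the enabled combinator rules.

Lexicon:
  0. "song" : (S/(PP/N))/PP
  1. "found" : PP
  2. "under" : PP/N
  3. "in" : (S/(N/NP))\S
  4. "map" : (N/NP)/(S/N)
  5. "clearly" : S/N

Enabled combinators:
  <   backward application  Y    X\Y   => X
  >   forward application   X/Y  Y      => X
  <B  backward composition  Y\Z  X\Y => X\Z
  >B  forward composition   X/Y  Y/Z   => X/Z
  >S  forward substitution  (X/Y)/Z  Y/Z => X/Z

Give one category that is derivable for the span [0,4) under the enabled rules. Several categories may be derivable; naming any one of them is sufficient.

S/(N/NP)

[0,6] S   >
  [0,4] S/(N/NP)   <
    [0,3] S   >
      [0,2] S/(PP/N)   >
        [0,1] "song" : (S/(PP/N))/PP
        [1,2] "found" : PP
      [2,3] "under" : PP/N
    [3,4] "in" : (S/(N/NP))\S
  [4,6] N/NP   >
    [4,5] "map" : (N/NP)/(S/N)
    [5,6] "clearly" : S/N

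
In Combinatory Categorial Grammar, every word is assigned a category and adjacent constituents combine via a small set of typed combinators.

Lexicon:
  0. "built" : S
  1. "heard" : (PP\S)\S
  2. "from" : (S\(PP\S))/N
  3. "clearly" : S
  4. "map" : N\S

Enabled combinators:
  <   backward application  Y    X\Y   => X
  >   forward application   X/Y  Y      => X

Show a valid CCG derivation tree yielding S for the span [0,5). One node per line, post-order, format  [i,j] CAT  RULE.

[0,1] S  lex  "built"
[1,2] (PP\S)\S  lex  "heard"
[0,2] PP\S  <  k=1
[2,3] (S\(PP\S))/N  lex  "from"
[3,4] S  lex  "clearly"
[4,5] N\S  lex  "map"
[3,5] N  <  k=4
[2,5] S\(PP\S)  >  k=3
[0,5] S  <  k=2

[0,5] S   <
  [0,2] PP\S   <
    [0,1] "built" : S
    [1,2] "heard" : (PP\S)\S
  [2,5] S\(PP\S)   >
    [2,3] "from" : (S\(PP\S))/N
    [3,5] N   <
      [3,4] "clearly" : S
      [4,5] "map" : N\S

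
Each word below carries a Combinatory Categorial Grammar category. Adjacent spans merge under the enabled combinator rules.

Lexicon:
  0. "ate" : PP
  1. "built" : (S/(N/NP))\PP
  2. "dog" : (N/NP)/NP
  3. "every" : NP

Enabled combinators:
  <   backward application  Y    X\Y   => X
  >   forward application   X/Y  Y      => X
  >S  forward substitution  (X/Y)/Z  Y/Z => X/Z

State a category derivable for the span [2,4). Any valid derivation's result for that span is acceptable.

[0,4] S   >
  [0,2] S/(N/NP)   <
    [0,1] "ate" : PP
    [1,2] "built" : (S/(N/NP))\PP
  [2,4] N/NP   >
    [2,3] "dog" : (N/NP)/NP
    [3,4] "every" : NP

N/NP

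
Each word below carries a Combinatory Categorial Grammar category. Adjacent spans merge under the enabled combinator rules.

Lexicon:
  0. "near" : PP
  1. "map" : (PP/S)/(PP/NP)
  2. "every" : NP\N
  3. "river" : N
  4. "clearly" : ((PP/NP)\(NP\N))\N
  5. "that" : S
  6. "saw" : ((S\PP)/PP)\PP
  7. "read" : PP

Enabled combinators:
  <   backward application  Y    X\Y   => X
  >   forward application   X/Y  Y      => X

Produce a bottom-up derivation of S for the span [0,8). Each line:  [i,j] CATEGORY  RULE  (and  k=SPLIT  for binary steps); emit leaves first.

[0,1] PP  lex  "near"
[1,2] (PP/S)/(PP/NP)  lex  "map"
[2,3] NP\N  lex  "every"
[3,4] N  lex  "river"
[4,5] ((PP/NP)\(NP\N))\N  lex  "clearly"
[3,5] (PP/NP)\(NP\N)  <  k=4
[2,5] PP/NP  <  k=3
[1,5] PP/S  >  k=2
[5,6] S  lex  "that"
[1,6] PP  >  k=5
[6,7] ((S\PP)/PP)\PP  lex  "saw"
[1,7] (S\PP)/PP  <  k=6
[7,8] PP  lex  "read"
[1,8] S\PP  >  k=7
[0,8] S  <  k=1

[0,8] S   <
  [0,1] "near" : PP
  [1,8] S\PP   >
    [1,7] (S\PP)/PP   <
      [1,6] PP   >
        [1,5] PP/S   >
          [1,2] "map" : (PP/S)/(PP/NP)
          [2,5] PP/NP   <
            [2,3] "every" : NP\N
            [3,5] (PP/NP)\(NP\N)   <
              [3,4] "river" : N
              [4,5] "clearly" : ((PP/NP)\(NP\N))\N
        [5,6] "that" : S
      [6,7] "saw" : ((S\PP)/PP)\PP
    [7,8] "read" : PP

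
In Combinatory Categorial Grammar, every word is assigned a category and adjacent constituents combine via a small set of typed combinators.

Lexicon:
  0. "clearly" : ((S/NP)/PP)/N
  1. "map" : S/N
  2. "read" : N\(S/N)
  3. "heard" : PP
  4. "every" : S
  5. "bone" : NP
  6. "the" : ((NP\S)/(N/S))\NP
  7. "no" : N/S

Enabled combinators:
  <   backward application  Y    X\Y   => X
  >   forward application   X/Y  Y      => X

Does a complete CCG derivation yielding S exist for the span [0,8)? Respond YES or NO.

[0,8] S   >
  [0,4] S/NP   >
    [0,3] (S/NP)/PP   >
      [0,1] "clearly" : ((S/NP)/PP)/N
      [1,3] N   <
        [1,2] "map" : S/N
        [2,3] "read" : N\(S/N)
    [3,4] "heard" : PP
  [4,8] NP   <
    [4,5] "every" : S
    [5,8] NP\S   >
      [5,7] (NP\S)/(N/S)   <
        [5,6] "bone" : NP
        [6,7] "the" : ((NP\S)/(N/S))\NP
      [7,8] "no" : N/S

YES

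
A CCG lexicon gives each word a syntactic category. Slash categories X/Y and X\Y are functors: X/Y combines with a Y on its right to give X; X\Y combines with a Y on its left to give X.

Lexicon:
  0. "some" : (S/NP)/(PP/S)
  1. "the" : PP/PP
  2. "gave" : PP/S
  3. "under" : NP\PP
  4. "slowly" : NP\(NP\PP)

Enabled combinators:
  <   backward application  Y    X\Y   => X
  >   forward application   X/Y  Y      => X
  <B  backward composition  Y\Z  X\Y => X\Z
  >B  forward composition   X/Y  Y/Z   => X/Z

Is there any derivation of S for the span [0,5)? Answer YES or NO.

YES

[0,5] S   >
  [0,3] S/NP   >
    [0,1] "some" : (S/NP)/(PP/S)
    [1,3] PP/S   >B
      [1,2] "the" : PP/PP
      [2,3] "gave" : PP/S
  [3,5] NP   <
    [3,4] "under" : NP\PP
    [4,5] "slowly" : NP\(NP\PP)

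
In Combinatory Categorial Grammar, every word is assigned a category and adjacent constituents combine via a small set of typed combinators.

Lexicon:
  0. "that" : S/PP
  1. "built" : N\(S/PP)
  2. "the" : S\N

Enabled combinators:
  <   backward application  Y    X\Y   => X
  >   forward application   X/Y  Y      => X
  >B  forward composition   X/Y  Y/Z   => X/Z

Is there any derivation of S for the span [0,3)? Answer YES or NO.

[0,3] S   <
  [0,2] N   <
    [0,1] "that" : S/PP
    [1,2] "built" : N\(S/PP)
  [2,3] "the" : S\N

YES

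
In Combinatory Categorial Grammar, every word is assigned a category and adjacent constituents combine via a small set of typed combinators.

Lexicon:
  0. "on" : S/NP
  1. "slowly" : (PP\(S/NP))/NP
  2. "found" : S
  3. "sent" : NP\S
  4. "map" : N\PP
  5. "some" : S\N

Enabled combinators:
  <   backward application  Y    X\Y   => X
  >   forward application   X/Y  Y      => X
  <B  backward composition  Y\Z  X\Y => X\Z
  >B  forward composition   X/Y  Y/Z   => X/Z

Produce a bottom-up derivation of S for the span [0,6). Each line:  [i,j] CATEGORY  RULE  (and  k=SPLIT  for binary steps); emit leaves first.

[0,6] S   <
  [0,4] PP   <
    [0,1] "on" : S/NP
    [1,4] PP\(S/NP)   >
      [1,2] "slowly" : (PP\(S/NP))/NP
      [2,4] NP   <
        [2,3] "found" : S
        [3,4] "sent" : NP\S
  [4,6] S\PP   <B
    [4,5] "map" : N\PP
    [5,6] "some" : S\N

[0,1] S/NP  lex  "on"
[1,2] (PP\(S/NP))/NP  lex  "slowly"
[2,3] S  lex  "found"
[3,4] NP\S  lex  "sent"
[2,4] NP  <  k=3
[1,4] PP\(S/NP)  >  k=2
[0,4] PP  <  k=1
[4,5] N\PP  lex  "map"
[5,6] S\N  lex  "some"
[4,6] S\PP  <B  k=5
[0,6] S  <  k=4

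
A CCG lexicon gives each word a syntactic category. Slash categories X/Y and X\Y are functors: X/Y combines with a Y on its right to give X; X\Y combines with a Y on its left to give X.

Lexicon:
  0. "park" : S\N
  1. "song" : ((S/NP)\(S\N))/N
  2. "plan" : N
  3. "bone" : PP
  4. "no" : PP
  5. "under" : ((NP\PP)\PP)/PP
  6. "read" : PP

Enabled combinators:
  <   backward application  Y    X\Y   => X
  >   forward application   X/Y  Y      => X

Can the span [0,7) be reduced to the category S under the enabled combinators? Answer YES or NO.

[0,7] S   >
  [0,3] S/NP   <
    [0,1] "park" : S\N
    [1,3] (S/NP)\(S\N)   >
      [1,2] "song" : ((S/NP)\(S\N))/N
      [2,3] "plan" : N
  [3,7] NP   <
    [3,4] "bone" : PP
    [4,7] NP\PP   <
      [4,5] "no" : PP
      [5,7] (NP\PP)\PP   >
        [5,6] "under" : ((NP\PP)\PP)/PP
        [6,7] "read" : PP

YES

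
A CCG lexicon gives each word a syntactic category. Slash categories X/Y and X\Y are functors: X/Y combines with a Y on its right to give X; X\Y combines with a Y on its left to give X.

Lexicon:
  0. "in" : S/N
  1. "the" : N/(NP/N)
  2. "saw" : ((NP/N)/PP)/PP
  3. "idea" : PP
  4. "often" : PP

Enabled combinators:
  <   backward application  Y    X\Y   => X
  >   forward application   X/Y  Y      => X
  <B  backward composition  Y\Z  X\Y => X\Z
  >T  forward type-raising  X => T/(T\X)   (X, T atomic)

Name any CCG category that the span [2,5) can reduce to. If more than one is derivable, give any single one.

NP/N

[0,5] S   >
  [0,1] "in" : S/N
  [1,5] N   >
    [1,2] "the" : N/(NP/N)
    [2,5] NP/N   >
      [2,4] (NP/N)/PP   >
        [2,3] "saw" : ((NP/N)/PP)/PP
        [3,4] "idea" : PP
      [4,5] "often" : PP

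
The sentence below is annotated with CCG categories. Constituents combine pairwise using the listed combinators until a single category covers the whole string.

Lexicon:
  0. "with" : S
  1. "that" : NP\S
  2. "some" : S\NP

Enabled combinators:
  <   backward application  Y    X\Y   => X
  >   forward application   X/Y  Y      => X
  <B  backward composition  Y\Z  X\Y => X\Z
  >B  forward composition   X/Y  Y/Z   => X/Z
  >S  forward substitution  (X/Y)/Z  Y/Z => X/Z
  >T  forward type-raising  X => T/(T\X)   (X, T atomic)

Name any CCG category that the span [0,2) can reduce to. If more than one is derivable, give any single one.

[0,3] S   <
  [0,2] NP   >
    [0,1] NP/(NP\S)   >T
      [0,1] "with" : S
    [1,2] "that" : NP\S
  [2,3] "some" : S\NP

NP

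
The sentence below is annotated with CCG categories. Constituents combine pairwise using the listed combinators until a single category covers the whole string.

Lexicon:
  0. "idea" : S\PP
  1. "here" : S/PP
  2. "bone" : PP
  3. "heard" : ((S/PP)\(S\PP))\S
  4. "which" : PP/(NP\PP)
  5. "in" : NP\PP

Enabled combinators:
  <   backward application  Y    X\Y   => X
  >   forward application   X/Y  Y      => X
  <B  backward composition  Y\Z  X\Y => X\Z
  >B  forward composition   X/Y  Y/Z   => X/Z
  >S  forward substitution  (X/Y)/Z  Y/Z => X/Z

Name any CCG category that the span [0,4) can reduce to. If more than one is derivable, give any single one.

[0,6] S   >
  [0,4] S/PP   <
    [0,1] "idea" : S\PP
    [1,4] (S/PP)\(S\PP)   <
      [1,3] S   >
        [1,2] "here" : S/PP
        [2,3] "bone" : PP
      [3,4] "heard" : ((S/PP)\(S\PP))\S
  [4,6] PP   >
    [4,5] "which" : PP/(NP\PP)
    [5,6] "in" : NP\PP

S/PP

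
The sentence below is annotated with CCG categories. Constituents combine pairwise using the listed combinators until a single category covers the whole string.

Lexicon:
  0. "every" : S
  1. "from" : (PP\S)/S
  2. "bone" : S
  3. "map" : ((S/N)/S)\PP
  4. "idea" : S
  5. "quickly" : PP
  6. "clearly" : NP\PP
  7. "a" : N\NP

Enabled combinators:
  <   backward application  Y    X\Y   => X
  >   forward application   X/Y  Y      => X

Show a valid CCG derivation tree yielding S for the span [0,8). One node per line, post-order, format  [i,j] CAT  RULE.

[0,1] S  lex  "every"
[1,2] (PP\S)/S  lex  "from"
[2,3] S  lex  "bone"
[1,3] PP\S  >  k=2
[0,3] PP  <  k=1
[3,4] ((S/N)/S)\PP  lex  "map"
[0,4] (S/N)/S  <  k=3
[4,5] S  lex  "idea"
[0,5] S/N  >  k=4
[5,6] PP  lex  "quickly"
[6,7] NP\PP  lex  "clearly"
[5,7] NP  <  k=6
[7,8] N\NP  lex  "a"
[5,8] N  <  k=7
[0,8] S  >  k=5

[0,8] S   >
  [0,5] S/N   >
    [0,4] (S/N)/S   <
      [0,3] PP   <
        [0,1] "every" : S
        [1,3] PP\S   >
          [1,2] "from" : (PP\S)/S
          [2,3] "bone" : S
      [3,4] "map" : ((S/N)/S)\PP
    [4,5] "idea" : S
  [5,8] N   <
    [5,7] NP   <
      [5,6] "quickly" : PP
      [6,7] "clearly" : NP\PP
    [7,8] "a" : N\NP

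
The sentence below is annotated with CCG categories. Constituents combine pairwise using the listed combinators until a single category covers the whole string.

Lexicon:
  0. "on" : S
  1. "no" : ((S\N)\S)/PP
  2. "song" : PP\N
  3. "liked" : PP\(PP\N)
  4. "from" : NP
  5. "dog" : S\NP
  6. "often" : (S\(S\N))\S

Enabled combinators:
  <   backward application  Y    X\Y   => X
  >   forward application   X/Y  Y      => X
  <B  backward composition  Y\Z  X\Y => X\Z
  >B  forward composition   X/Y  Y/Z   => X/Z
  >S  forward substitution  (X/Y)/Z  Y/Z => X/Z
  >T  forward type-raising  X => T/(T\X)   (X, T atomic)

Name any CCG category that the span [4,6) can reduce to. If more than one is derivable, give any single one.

S

[0,7] S   <
  [0,4] S\N   <
    [0,1] "on" : S
    [1,4] (S\N)\S   >
      [1,2] "no" : ((S\N)\S)/PP
      [2,4] PP   <
        [2,3] "song" : PP\N
        [3,4] "liked" : PP\(PP\N)
  [4,7] S\(S\N)   <
    [4,6] S   >
      [4,5] S/(S\NP)   >T
        [4,5] "from" : NP
      [5,6] "dog" : S\NP
    [6,7] "often" : (S\(S\N))\S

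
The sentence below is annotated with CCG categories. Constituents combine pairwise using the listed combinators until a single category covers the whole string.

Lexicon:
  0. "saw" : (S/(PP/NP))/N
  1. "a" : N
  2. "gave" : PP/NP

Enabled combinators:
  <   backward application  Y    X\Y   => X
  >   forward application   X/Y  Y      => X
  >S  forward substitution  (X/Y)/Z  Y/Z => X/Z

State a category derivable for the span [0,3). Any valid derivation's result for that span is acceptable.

[0,3] S   >
  [0,2] S/(PP/NP)   >
    [0,1] "saw" : (S/(PP/NP))/N
    [1,2] "a" : N
  [2,3] "gave" : PP/NP

S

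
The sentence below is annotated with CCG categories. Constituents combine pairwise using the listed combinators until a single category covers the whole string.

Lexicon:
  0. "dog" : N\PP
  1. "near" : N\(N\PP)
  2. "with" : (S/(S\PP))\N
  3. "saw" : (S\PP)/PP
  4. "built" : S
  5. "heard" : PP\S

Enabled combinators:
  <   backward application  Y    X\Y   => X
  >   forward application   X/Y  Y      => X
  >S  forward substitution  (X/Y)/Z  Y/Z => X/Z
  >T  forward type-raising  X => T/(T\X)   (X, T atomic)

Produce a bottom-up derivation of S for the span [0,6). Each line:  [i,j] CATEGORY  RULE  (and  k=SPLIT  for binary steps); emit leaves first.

[0,6] S   >
  [0,3] S/(S\PP)   <
    [0,2] N   <
      [0,1] "dog" : N\PP
      [1,2] "near" : N\(N\PP)
    [2,3] "with" : (S/(S\PP))\N
  [3,6] S\PP   >
    [3,4] "saw" : (S\PP)/PP
    [4,6] PP   >
      [4,5] PP/(PP\S)   >T
        [4,5] "built" : S
      [5,6] "heard" : PP\S

[0,1] N\PP  lex  "dog"
[1,2] N\(N\PP)  lex  "near"
[0,2] N  <  k=1
[2,3] (S/(S\PP))\N  lex  "with"
[0,3] S/(S\PP)  <  k=2
[3,4] (S\PP)/PP  lex  "saw"
[4,5] S  lex  "built"
[4,5] PP/(PP\S)  >T
[5,6] PP\S  lex  "heard"
[4,6] PP  >  k=5
[3,6] S\PP  >  k=4
[0,6] S  >  k=3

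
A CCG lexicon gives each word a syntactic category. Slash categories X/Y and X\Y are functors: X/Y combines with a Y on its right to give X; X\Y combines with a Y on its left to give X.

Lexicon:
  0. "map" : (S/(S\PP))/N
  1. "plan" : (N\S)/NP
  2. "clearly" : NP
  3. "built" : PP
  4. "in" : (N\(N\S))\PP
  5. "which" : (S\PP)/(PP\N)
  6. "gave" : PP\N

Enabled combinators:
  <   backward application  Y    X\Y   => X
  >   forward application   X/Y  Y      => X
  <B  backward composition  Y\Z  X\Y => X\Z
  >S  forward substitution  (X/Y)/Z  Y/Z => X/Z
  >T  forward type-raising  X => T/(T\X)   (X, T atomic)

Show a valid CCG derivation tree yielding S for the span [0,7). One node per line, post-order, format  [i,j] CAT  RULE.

[0,1] (S/(S\PP))/N  lex  "map"
[1,2] (N\S)/NP  lex  "plan"
[2,3] NP  lex  "clearly"
[1,3] N\S  >  k=2
[3,4] PP  lex  "built"
[4,5] (N\(N\S))\PP  lex  "in"
[3,5] N\(N\S)  <  k=4
[1,5] N  <  k=3
[0,5] S/(S\PP)  >  k=1
[5,6] (S\PP)/(PP\N)  lex  "which"
[6,7] PP\N  lex  "gave"
[5,7] S\PP  >  k=6
[0,7] S  >  k=5

[0,7] S   >
  [0,5] S/(S\PP)   >
    [0,1] "map" : (S/(S\PP))/N
    [1,5] N   <
      [1,3] N\S   >
        [1,2] "plan" : (N\S)/NP
        [2,3] "clearly" : NP
      [3,5] N\(N\S)   <
        [3,4] "built" : PP
        [4,5] "in" : (N\(N\S))\PP
  [5,7] S\PP   >
    [5,6] "which" : (S\PP)/(PP\N)
    [6,7] "gave" : PP\N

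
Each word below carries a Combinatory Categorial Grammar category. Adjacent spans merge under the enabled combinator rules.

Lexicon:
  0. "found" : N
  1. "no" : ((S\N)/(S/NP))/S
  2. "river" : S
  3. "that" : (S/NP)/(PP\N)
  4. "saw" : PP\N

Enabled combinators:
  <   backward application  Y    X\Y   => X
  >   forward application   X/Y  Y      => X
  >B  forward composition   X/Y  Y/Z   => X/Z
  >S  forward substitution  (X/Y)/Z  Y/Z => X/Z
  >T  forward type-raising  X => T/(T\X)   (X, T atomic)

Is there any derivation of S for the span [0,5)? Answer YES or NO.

YES

[0,5] S   <
  [0,1] "found" : N
  [1,5] S\N   >
    [1,3] (S\N)/(S/NP)   >
      [1,2] "no" : ((S\N)/(S/NP))/S
      [2,3] "river" : S
    [3,5] S/NP   >
      [3,4] "that" : (S/NP)/(PP\N)
      [4,5] "saw" : PP\N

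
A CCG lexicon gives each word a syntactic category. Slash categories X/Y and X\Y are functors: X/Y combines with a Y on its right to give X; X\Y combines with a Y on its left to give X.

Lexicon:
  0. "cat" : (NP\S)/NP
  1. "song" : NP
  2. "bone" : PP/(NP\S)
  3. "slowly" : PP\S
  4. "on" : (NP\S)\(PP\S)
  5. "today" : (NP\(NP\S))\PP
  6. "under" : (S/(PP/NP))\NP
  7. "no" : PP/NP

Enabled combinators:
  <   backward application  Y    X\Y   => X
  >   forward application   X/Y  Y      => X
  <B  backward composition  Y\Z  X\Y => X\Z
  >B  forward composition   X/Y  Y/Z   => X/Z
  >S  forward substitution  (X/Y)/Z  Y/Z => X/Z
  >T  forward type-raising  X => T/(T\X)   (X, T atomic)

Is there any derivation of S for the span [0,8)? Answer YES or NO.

[0,8] S   >
  [0,7] S/(PP/NP)   <
    [0,6] NP   <
      [0,2] NP\S   >
        [0,1] "cat" : (NP\S)/NP
        [1,2] "song" : NP
      [2,6] NP\(NP\S)   <
        [2,5] PP   >
          [2,3] "bone" : PP/(NP\S)
          [3,5] NP\S   <
            [3,4] "slowly" : PP\S
            [4,5] "on" : (NP\S)\(PP\S)
        [5,6] "today" : (NP\(NP\S))\PP
    [6,7] "under" : (S/(PP/NP))\NP
  [7,8] "no" : PP/NP

YES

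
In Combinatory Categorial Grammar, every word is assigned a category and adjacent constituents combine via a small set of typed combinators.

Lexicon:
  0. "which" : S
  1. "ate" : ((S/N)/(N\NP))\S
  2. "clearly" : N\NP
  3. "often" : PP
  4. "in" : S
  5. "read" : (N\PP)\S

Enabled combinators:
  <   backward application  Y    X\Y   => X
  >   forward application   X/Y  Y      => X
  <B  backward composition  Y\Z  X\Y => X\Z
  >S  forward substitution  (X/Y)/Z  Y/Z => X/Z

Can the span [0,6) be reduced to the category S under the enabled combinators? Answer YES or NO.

YES

[0,6] S   >
  [0,3] S/N   >
    [0,2] (S/N)/(N\NP)   <
      [0,1] "which" : S
      [1,2] "ate" : ((S/N)/(N\NP))\S
    [2,3] "clearly" : N\NP
  [3,6] N   <
    [3,4] "often" : PP
    [4,6] N\PP   <
      [4,5] "in" : S
      [5,6] "read" : (N\PP)\S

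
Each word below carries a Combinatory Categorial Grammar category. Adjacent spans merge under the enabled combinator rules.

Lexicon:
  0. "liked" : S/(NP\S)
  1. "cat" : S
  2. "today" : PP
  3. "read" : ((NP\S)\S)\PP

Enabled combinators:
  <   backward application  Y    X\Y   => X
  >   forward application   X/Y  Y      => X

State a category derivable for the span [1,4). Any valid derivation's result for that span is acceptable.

[0,4] S   >
  [0,1] "liked" : S/(NP\S)
  [1,4] NP\S   <
    [1,2] "cat" : S
    [2,4] (NP\S)\S   <
      [2,3] "today" : PP
      [3,4] "read" : ((NP\S)\S)\PP

NP\S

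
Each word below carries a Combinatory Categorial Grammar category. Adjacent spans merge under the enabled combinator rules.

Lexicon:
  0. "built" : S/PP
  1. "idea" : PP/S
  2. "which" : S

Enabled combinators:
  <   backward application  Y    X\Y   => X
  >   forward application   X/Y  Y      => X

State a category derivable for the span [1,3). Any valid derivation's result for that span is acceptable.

PP

[0,3] S   >
  [0,1] "built" : S/PP
  [1,3] PP   >
    [1,2] "idea" : PP/S
    [2,3] "which" : S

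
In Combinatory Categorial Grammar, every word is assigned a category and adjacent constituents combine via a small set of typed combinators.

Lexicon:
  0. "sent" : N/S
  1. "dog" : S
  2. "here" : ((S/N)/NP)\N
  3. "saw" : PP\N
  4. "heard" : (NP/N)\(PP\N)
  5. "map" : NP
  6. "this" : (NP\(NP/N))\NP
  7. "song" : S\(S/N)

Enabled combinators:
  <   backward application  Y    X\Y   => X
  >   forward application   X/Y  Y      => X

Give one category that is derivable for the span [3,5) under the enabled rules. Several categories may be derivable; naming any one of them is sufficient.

NP/N

[0,8] S   <
  [0,7] S/N   >
    [0,3] (S/N)/NP   <
      [0,2] N   >
        [0,1] "sent" : N/S
        [1,2] "dog" : S
      [2,3] "here" : ((S/N)/NP)\N
    [3,7] NP   <
      [3,5] NP/N   <
        [3,4] "saw" : PP\N
        [4,5] "heard" : (NP/N)\(PP\N)
      [5,7] NP\(NP/N)   <
        [5,6] "map" : NP
        [6,7] "this" : (NP\(NP/N))\NP
  [7,8] "song" : S\(S/N)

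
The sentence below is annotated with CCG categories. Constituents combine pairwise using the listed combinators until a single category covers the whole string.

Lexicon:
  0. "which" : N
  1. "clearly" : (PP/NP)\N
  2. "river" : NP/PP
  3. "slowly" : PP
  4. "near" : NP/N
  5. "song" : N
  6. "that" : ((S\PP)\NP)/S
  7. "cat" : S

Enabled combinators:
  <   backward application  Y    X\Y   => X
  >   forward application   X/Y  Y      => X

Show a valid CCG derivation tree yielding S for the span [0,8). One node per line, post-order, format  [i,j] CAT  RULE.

[0,1] N  lex  "which"
[1,2] (PP/NP)\N  lex  "clearly"
[0,2] PP/NP  <  k=1
[2,3] NP/PP  lex  "river"
[3,4] PP  lex  "slowly"
[2,4] NP  >  k=3
[0,4] PP  >  k=2
[4,5] NP/N  lex  "near"
[5,6] N  lex  "song"
[4,6] NP  >  k=5
[6,7] ((S\PP)\NP)/S  lex  "that"
[7,8] S  lex  "cat"
[6,8] (S\PP)\NP  >  k=7
[4,8] S\PP  <  k=6
[0,8] S  <  k=4

[0,8] S   <
  [0,4] PP   >
    [0,2] PP/NP   <
      [0,1] "which" : N
      [1,2] "clearly" : (PP/NP)\N
    [2,4] NP   >
      [2,3] "river" : NP/PP
      [3,4] "slowly" : PP
  [4,8] S\PP   <
    [4,6] NP   >
      [4,5] "near" : NP/N
      [5,6] "song" : N
    [6,8] (S\PP)\NP   >
      [6,7] "that" : ((S\PP)\NP)/S
      [7,8] "cat" : S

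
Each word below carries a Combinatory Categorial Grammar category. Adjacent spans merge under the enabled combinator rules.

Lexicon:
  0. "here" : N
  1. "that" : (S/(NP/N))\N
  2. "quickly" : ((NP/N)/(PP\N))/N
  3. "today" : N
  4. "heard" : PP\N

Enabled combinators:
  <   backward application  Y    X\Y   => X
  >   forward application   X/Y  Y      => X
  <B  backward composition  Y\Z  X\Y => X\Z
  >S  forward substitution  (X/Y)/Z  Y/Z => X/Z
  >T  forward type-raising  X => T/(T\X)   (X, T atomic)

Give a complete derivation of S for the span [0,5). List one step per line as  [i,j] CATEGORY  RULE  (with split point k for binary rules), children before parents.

[0,5] S   >
  [0,2] S/(NP/N)   <
    [0,1] "here" : N
    [1,2] "that" : (S/(NP/N))\N
  [2,5] NP/N   >
    [2,4] (NP/N)/(PP\N)   >
      [2,3] "quickly" : ((NP/N)/(PP\N))/N
      [3,4] "today" : N
    [4,5] "heard" : PP\N

[0,1] N  lex  "here"
[1,2] (S/(NP/N))\N  lex  "that"
[0,2] S/(NP/N)  <  k=1
[2,3] ((NP/N)/(PP\N))/N  lex  "quickly"
[3,4] N  lex  "today"
[2,4] (NP/N)/(PP\N)  >  k=3
[4,5] PP\N  lex  "heard"
[2,5] NP/N  >  k=4
[0,5] S  >  k=2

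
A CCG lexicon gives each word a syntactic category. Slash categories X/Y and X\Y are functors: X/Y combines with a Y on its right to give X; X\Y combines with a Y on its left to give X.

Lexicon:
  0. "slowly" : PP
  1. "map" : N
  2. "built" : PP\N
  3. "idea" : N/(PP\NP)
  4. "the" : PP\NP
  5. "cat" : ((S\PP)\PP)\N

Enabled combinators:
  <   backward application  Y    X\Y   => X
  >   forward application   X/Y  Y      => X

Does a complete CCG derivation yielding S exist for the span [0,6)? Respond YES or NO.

[0,6] S   <
  [0,1] "slowly" : PP
  [1,6] S\PP   <
    [1,3] PP   <
      [1,2] "map" : N
      [2,3] "built" : PP\N
    [3,6] (S\PP)\PP   <
      [3,5] N   >
        [3,4] "idea" : N/(PP\NP)
        [4,5] "the" : PP\NP
      [5,6] "cat" : ((S\PP)\PP)\N

YES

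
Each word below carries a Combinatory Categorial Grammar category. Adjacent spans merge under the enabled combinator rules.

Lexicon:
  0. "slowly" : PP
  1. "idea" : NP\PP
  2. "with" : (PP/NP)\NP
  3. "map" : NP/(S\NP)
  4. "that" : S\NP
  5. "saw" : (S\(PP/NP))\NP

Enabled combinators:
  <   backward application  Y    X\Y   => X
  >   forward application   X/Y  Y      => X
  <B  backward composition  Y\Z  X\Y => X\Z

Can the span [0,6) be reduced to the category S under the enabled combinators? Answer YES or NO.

YES

[0,6] S   <
  [0,3] PP/NP   <
    [0,2] NP   <
      [0,1] "slowly" : PP
      [1,2] "idea" : NP\PP
    [2,3] "with" : (PP/NP)\NP
  [3,6] S\(PP/NP)   <
    [3,5] NP   >
      [3,4] "map" : NP/(S\NP)
      [4,5] "that" : S\NP
    [5,6] "saw" : (S\(PP/NP))\NP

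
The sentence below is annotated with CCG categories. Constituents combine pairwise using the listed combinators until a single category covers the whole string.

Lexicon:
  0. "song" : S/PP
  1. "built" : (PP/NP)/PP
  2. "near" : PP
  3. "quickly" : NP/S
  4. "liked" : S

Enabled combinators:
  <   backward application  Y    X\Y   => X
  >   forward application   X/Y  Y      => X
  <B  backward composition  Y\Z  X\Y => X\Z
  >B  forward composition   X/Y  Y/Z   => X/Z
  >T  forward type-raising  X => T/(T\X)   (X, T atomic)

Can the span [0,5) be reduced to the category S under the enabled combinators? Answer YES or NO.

[0,5] S   >
  [0,1] "song" : S/PP
  [1,5] PP   >
    [1,3] PP/NP   >
      [1,2] "built" : (PP/NP)/PP
      [2,3] "near" : PP
    [3,5] NP   >
      [3,4] "quickly" : NP/S
      [4,5] "liked" : S

YES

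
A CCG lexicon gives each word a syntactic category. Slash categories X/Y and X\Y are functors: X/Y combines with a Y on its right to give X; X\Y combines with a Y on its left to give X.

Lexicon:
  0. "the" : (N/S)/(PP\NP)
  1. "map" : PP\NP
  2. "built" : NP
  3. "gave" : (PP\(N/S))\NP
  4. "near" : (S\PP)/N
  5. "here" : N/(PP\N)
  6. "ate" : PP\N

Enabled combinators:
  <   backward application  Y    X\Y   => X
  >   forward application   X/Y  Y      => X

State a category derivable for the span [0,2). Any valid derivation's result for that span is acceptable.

[0,7] S   <
  [0,4] PP   <
    [0,2] N/S   >
      [0,1] "the" : (N/S)/(PP\NP)
      [1,2] "map" : PP\NP
    [2,4] PP\(N/S)   <
      [2,3] "built" : NP
      [3,4] "gave" : (PP\(N/S))\NP
  [4,7] S\PP   >
    [4,5] "near" : (S\PP)/N
    [5,7] N   >
      [5,6] "here" : N/(PP\N)
      [6,7] "ate" : PP\N

N/S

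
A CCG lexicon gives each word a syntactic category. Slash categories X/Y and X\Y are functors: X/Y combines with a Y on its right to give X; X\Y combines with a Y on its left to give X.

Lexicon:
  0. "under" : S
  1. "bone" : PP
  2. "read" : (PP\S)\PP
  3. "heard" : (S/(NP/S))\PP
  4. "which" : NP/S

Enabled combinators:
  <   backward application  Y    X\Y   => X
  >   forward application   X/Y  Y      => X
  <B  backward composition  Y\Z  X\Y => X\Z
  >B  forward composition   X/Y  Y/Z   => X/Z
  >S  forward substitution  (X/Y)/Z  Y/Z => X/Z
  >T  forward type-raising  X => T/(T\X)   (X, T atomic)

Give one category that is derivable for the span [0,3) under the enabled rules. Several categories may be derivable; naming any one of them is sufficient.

PP

[0,5] S   >
  [0,4] S/(NP/S)   <
    [0,3] PP   <
      [0,1] "under" : S
      [1,3] PP\S   <
        [1,2] "bone" : PP
        [2,3] "read" : (PP\S)\PP
    [3,4] "heard" : (S/(NP/S))\PP
  [4,5] "which" : NP/S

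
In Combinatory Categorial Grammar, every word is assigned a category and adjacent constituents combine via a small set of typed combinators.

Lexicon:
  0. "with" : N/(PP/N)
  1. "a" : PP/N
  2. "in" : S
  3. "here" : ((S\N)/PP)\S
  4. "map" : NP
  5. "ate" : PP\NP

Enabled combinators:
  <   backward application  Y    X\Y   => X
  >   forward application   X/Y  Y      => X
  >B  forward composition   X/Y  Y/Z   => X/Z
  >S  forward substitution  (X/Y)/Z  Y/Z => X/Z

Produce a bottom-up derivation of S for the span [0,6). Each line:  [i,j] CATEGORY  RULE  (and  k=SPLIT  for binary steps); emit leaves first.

[0,6] S   <
  [0,2] N   >
    [0,1] "with" : N/(PP/N)
    [1,2] "a" : PP/N
  [2,6] S\N   >
    [2,4] (S\N)/PP   <
      [2,3] "in" : S
      [3,4] "here" : ((S\N)/PP)\S
    [4,6] PP   <
      [4,5] "map" : NP
      [5,6] "ate" : PP\NP

[0,1] N/(PP/N)  lex  "with"
[1,2] PP/N  lex  "a"
[0,2] N  >  k=1
[2,3] S  lex  "in"
[3,4] ((S\N)/PP)\S  lex  "here"
[2,4] (S\N)/PP  <  k=3
[4,5] NP  lex  "map"
[5,6] PP\NP  lex  "ate"
[4,6] PP  <  k=5
[2,6] S\N  >  k=4
[0,6] S  <  k=2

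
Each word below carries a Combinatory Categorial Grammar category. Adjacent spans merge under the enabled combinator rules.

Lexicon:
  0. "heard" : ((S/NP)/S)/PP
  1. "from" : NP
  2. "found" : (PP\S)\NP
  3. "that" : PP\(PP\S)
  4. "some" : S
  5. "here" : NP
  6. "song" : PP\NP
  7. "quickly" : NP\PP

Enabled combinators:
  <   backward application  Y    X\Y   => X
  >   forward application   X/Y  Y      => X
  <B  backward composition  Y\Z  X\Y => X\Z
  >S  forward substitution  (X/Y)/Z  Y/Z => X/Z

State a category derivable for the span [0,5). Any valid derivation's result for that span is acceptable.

S/NP

[0,8] S   >
  [0,5] S/NP   >
    [0,4] (S/NP)/S   >
      [0,1] "heard" : ((S/NP)/S)/PP
      [1,4] PP   <
        [1,2] "from" : NP
        [2,4] PP\NP   <B
          [2,3] "found" : (PP\S)\NP
          [3,4] "that" : PP\(PP\S)
    [4,5] "some" : S
  [5,8] NP   <
    [5,7] PP   <
      [5,6] "here" : NP
      [6,7] "song" : PP\NP
    [7,8] "quickly" : NP\PP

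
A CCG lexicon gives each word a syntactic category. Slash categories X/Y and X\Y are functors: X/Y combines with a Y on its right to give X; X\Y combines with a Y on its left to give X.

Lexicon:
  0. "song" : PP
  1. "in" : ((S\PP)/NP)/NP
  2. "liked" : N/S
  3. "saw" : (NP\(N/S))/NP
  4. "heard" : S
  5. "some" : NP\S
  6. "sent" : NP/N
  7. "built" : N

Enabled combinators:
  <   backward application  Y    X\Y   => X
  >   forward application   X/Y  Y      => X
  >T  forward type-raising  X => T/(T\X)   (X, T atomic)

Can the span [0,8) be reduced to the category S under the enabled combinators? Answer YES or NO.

YES

[0,8] S   >
  [0,1] S/(S\PP)   >T
    [0,1] "song" : PP
  [1,8] S\PP   >
    [1,6] (S\PP)/NP   >
      [1,2] "in" : ((S\PP)/NP)/NP
      [2,6] NP   <
        [2,3] "liked" : N/S
        [3,6] NP\(N/S)   >
          [3,4] "saw" : (NP\(N/S))/NP
          [4,6] NP   <
            [4,5] "heard" : S
            [5,6] "some" : NP\S
    [6,8] NP   >
      [6,7] "sent" : NP/N
      [7,8] "built" : N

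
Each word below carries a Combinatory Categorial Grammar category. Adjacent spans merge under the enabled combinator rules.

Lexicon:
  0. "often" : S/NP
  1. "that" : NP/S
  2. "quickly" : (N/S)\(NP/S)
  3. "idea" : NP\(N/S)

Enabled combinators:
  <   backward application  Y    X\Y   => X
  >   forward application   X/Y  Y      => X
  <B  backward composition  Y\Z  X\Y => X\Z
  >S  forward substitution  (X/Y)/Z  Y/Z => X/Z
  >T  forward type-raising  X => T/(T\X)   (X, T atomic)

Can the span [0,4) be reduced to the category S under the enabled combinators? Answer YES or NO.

YES

[0,4] S   >
  [0,1] "often" : S/NP
  [1,4] NP   <
    [1,3] N/S   <
      [1,2] "that" : NP/S
      [2,3] "quickly" : (N/S)\(NP/S)
    [3,4] "idea" : NP\(N/S)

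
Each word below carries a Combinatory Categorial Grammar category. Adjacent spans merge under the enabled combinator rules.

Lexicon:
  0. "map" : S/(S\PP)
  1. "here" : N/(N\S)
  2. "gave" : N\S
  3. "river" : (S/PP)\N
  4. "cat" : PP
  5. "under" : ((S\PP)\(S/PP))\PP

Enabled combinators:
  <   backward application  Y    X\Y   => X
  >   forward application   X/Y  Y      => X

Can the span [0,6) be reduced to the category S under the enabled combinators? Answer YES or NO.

YES

[0,6] S   >
  [0,1] "map" : S/(S\PP)
  [1,6] S\PP   <
    [1,4] S/PP   <
      [1,3] N   >
        [1,2] "here" : N/(N\S)
        [2,3] "gave" : N\S
      [3,4] "river" : (S/PP)\N
    [4,6] (S\PP)\(S/PP)   <
      [4,5] "cat" : PP
      [5,6] "under" : ((S\PP)\(S/PP))\PP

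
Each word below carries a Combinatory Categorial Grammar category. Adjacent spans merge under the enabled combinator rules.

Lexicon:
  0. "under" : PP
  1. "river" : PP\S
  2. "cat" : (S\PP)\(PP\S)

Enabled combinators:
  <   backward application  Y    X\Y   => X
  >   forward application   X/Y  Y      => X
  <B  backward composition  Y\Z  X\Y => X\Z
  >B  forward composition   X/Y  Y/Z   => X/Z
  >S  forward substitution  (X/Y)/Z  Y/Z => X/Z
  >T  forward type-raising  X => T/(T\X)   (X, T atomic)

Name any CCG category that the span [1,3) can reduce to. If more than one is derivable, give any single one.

[0,3] S   <
  [0,1] "under" : PP
  [1,3] S\PP   <
    [1,2] "river" : PP\S
    [2,3] "cat" : (S\PP)\(PP\S)

S\PP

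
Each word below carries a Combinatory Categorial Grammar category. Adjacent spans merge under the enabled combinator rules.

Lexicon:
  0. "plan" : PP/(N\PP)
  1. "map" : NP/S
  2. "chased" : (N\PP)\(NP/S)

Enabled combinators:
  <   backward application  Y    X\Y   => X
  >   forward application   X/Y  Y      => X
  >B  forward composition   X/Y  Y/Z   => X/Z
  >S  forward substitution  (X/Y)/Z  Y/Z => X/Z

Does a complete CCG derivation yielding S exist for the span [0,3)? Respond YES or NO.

PP/(N\PP) NP/S (N\PP)\(NP/S)
CKY chart[0,3] = {PP}; S ∉ chart

NO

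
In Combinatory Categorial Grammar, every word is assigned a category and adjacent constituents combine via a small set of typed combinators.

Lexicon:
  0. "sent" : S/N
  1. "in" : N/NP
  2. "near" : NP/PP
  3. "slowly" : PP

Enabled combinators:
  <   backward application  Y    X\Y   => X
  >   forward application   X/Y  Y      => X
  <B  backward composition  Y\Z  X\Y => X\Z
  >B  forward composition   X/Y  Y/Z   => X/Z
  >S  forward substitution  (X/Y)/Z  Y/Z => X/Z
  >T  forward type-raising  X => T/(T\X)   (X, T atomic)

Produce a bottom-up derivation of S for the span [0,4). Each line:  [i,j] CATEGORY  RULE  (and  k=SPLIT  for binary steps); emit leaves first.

[0,4] S   >
  [0,1] "sent" : S/N
  [1,4] N   >
    [1,2] "in" : N/NP
    [2,4] NP   >
      [2,3] "near" : NP/PP
      [3,4] "slowly" : PP

[0,1] S/N  lex  "sent"
[1,2] N/NP  lex  "in"
[2,3] NP/PP  lex  "near"
[3,4] PP  lex  "slowly"
[2,4] NP  >  k=3
[1,4] N  >  k=2
[0,4] S  >  k=1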